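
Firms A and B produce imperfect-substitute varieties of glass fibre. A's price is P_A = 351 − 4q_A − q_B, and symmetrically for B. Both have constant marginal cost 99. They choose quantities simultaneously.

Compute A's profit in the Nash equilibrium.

Firm A's profit: π = q_A(351 − 4q_A − q_B) − 99q_A.
∂π/∂q_A = 252 − 8q_A − q_B = 0 ⇒ q_A = 31.5 − 0.125q_B.
By symmetry q_B = q_A; substituting into the reaction function, 1.125q_A = 31.5 and q_A = 28.
P_A = 351 − 4·28 − 28 = 211.
Profit = (211 − 99)·28 = 3136.

3136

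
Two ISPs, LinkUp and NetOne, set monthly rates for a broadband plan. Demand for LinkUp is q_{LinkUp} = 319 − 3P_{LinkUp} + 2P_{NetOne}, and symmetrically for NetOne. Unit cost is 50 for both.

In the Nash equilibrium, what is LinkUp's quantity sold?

LinkUp's profit: π = (P_{LinkUp} − 50)(319 − 3P_{LinkUp} + 2P_{NetOne}).
∂π/∂P_{LinkUp} = 469 − 6P_{LinkUp} + 2P_{NetOne} = 0 ⇒ P_{LinkUp} = 469/6 + (1/3)P_{NetOne}.
Setting P_{LinkUp} = P_{NetOne} in the reaction function: P_{LinkUp} = 469/6 + (1/3)P_{LinkUp}, so P_{LinkUp} = (469/6) / (2/3) = 117.25.
q_{LinkUp} = 319 − 3·117.25 + 2·117.25 = 201.75.

201.75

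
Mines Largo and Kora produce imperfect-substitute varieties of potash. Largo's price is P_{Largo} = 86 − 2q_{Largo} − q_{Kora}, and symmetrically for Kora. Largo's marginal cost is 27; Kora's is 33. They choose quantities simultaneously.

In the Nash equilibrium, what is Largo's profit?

Mine Largo's profit: π = q_{Largo}(86 − 2q_{Largo} − q_{Kora}) − 27q_{Largo}.
∂π/∂q_{Largo} = 59 − 4q_{Largo} − q_{Kora} = 0 ⇒ q_{Largo} = 14.75 − 0.25q_{Kora}.
Similarly q_{Kora} = 13.25 − 0.25q_{Largo}.
Solving the two reaction functions simultaneously: (1 − (−0.25)(−0.25))q_{Largo} = 14.75 − 0.25·13.25, so 0.9375q_{Largo} = 11.4375 and q_{Largo} = 12.2.
Then q_{Kora} = 13.25 − 0.25·12.2 = 10.2.
P_{Largo} = 86 − 2·12.2 − 10.2 = 51.4.
Profit = (51.4 − 27)·12.2 = 297.68.

297.68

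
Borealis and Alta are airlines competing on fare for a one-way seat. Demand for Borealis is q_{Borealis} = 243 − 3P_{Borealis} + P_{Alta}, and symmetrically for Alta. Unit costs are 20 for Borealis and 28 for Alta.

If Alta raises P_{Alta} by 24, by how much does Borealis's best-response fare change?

4

Borealis's profit: π = (P_{Borealis} − 20)(243 − 3P_{Borealis} + P_{Alta}).
∂π/∂P_{Borealis} = 303 − 6P_{Borealis} + P_{Alta} = 0 ⇒ P_{Borealis} = 50.5 + (1/6)P_{Alta}.
The reaction-function slope is 1/6, so a 24-unit rise in P_{Alta} moves P_{Borealis} by 1/6 × 24 = 4. Borealis's best response rises — the actions are strategic complements.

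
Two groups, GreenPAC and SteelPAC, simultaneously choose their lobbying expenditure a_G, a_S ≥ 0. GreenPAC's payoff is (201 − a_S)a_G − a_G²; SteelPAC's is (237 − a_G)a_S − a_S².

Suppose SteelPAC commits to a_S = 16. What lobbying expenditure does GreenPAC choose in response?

92.5

Expanding GreenPAC's payoff: 201a_G − a_Sa_G − a_G².
∂π/∂a_G = 201 − a_S − 2a_G = 0, so a_G = 100.5 − 0.5a_S.
At a_S = 16: a_G = 100.5 − 0.5·16 = 92.5.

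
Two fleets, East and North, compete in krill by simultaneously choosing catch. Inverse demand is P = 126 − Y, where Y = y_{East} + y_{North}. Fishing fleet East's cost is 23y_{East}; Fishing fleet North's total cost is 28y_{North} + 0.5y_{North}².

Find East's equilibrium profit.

Fishing fleet East's profit: π = y_{East}(126 − (y_{East} + y_{North})) − 23y_{East}.
∂π/∂y_{East} = 103 − 2y_{East} − y_{North} = 0, so y_{East} = 51.5 − 0.5y_{North}.
For North: ∂π/∂y_{North} = 98 − 3y_{North} − y_{East} = 0 ⇒ y_{North} = 98/3 − (1/3)y_{East}.
Substituting the second reaction function into the first: y_{East} = 51.5 − 0.5(98/3 − (1/3)y_{East}), which gives (5/6)y_{East} = 211/6 ⇒ y_{East} = 42.2.
Then y_{North} = 98/3 − (1/3)·42.2 = 18.6.
Price P = 126 − 60.8 = 65.2.
East's profit: (65.2 − 23)·42.2 = 1780.84.

1780.84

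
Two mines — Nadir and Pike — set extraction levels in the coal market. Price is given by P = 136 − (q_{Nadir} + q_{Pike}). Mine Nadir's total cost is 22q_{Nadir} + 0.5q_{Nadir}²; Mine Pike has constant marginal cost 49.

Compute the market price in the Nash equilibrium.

Mine Nadir's profit: π = q_{Nadir}(136 − (q_{Nadir} + q_{Pike})) − 22q_{Nadir} − 0.5q_{Nadir}².
∂π/∂q_{Nadir} = 114 − 3q_{Nadir} − q_{Pike} = 0, so q_{Nadir} = 38 − (1/3)q_{Pike}.
For Pike: ∂π/∂q_{Pike} = 87 − 2q_{Pike} − q_{Nadir} = 0 ⇒ q_{Pike} = 43.5 − 0.5q_{Nadir}.
Plugging q_{Pike} into Nadir's best response: q_{Nadir} = 38 − (1/3)(43.5 − 0.5q_{Nadir}) ⇒ (5/6)q_{Nadir} = 23.5, so q_{Nadir} = 28.2.
Then q_{Pike} = 43.5 − 0.5·28.2 = 29.4.
Equilibrium price: P = 136 − 57.6 = 78.4.

78.4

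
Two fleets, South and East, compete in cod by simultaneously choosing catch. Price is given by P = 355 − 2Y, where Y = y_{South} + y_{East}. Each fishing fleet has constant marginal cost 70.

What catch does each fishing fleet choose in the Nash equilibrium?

Fishing fleet South's profit: π = y_{South}(355 − 2(y_{South} + y_{East})) − 70y_{South}.
∂π/∂y_{South} = 285 − 4y_{South} − 2y_{East} = 0, so y_{South} = 71.25 − 0.5y_{East}.
Setting y_{South} = y_{East} in the reaction function: y_{South} = 71.25 − 0.5y_{South}, so y_{South} = 71.25 / 1.5 = 47.5.

47.5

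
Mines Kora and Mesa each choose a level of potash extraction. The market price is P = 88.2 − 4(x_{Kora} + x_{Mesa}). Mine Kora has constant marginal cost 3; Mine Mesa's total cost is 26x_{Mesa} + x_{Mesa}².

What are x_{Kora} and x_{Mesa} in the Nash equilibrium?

Mine Kora's profit: π = x_{Kora}(88.2 − 4(x_{Kora} + x_{Mesa})) − 3x_{Kora}.
∂π/∂x_{Kora} = 85.2 − 8x_{Kora} − 4x_{Mesa} = 0, so x_{Kora} = 10.65 − 0.5x_{Mesa}.
For Mesa: ∂π/∂x_{Mesa} = 62.2 − 10x_{Mesa} − 4x_{Kora} = 0 ⇒ x_{Mesa} = 6.22 − 0.4x_{Kora}.
Plugging x_{Mesa} into Kora's best response: x_{Kora} = 10.65 − 0.5(6.22 − 0.4x_{Kora}) ⇒ 0.8x_{Kora} = 7.54, so x_{Kora} = 9.425.
Then x_{Mesa} = 6.22 − 0.4·9.425 = 2.45.

9.425, 2.45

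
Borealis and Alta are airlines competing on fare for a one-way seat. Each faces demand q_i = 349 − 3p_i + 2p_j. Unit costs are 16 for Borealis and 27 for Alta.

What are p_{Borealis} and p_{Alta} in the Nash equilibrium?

101.3125, 105.4375

Borealis's profit: π = (p_{Borealis} − 16)(349 − 3p_{Borealis} + 2p_{Alta}).
∂π/∂p_{Borealis} = 397 − 6p_{Borealis} + 2p_{Alta} = 0 ⇒ p_{Borealis} = 397/6 + (1/3)p_{Alta}.
Similarly p_{Alta} = 215/3 + (1/3)p_{Borealis}.
Solving the two reaction functions simultaneously: (1 − (1/3)(1/3))p_{Borealis} = 397/6 + (1/3)·(215/3), so (8/9)p_{Borealis} = 1621/18 and p_{Borealis} = 101.3125.
Then p_{Alta} = 215/3 + (1/3)·101.3125 = 105.4375.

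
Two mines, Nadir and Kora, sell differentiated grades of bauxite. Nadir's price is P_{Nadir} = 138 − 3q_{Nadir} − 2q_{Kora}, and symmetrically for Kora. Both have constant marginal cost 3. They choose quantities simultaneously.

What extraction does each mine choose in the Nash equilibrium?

16.875

Mine Nadir's profit: π = q_{Nadir}(138 − 3q_{Nadir} − 2q_{Kora}) − 3q_{Nadir}.
∂π/∂q_{Nadir} = 135 − 6q_{Nadir} − 2q_{Kora} = 0 ⇒ q_{Nadir} = 22.5 − (1/3)q_{Kora}.
The game is symmetric, so in equilibrium q_{Kora} = q_{Nadir}: the reaction function gives (4/3)q_{Nadir} = 22.5, hence q_{Nadir} = 16.875.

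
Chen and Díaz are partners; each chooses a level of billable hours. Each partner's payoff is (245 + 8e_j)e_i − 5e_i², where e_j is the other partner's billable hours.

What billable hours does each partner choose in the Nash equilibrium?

Chen's payoff is (245 + 8e_D)e_C − 5e_C².
∂π/∂e_C = 245 + 8e_D − 10e_C = 0, so e_C = 24.5 + 0.8e_D.
By symmetry e_D = e_C; substituting into the reaction function, 0.2e_C = 24.5 and e_C = 122.5.

122.5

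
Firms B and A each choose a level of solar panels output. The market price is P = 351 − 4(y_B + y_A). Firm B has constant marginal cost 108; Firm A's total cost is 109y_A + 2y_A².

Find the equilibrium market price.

205.4

Firm B's profit: π = y_B(351 − 4(y_B + y_A)) − 108y_B.
∂π/∂y_B = 243 − 8y_B − 4y_A = 0, so y_B = 30.375 − 0.5y_A.
For A: ∂π/∂y_A = 242 − 12y_A − 4y_B = 0 ⇒ y_A = 121/6 − (1/3)y_B.
Solving the two reaction functions simultaneously: (1 − (−0.5)(−1/3))y_B = 30.375 − 0.5·(121/6), so (5/6)y_B = 487/24 and y_B = 24.35.
Then y_A = 121/6 − (1/3)·24.35 = 12.05.
Equilibrium price: P = 351 − 4·36.4 = 205.4.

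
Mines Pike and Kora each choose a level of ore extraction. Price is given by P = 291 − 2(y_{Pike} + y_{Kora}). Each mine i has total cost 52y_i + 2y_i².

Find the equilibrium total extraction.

47.8

Mine Pike's profit: π = y_{Pike}(291 − 2(y_{Pike} + y_{Kora})) − 52y_{Pike} − 2y_{Pike}².
∂π/∂y_{Pike} = 239 − 8y_{Pike} − 2y_{Kora} = 0, so y_{Pike} = 29.875 − 0.25y_{Kora}.
Setting y_{Pike} = y_{Kora} in the reaction function: y_{Pike} = 29.875 − 0.25y_{Pike}, so y_{Pike} = 29.875 / 1.25 = 23.9.
Total extraction: 23.9 + 23.9 = 47.8.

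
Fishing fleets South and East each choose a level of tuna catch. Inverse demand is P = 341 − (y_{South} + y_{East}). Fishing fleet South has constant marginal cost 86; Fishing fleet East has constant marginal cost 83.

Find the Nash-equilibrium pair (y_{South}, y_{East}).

84, 87

Fishing fleet South's profit: π = y_{South}(341 − (y_{South} + y_{East})) − 86y_{South}.
∂π/∂y_{South} = 255 − 2y_{South} − y_{East} = 0, so y_{South} = 127.5 − 0.5y_{East}.
By the same steps for East: y_{East} = 129 − 0.5y_{South}.
Plugging y_{East} into South's best response: y_{South} = 127.5 − 0.5(129 − 0.5y_{South}) ⇒ 0.75y_{South} = 63, so y_{South} = 84.
Then y_{East} = 129 − 0.5·84 = 87.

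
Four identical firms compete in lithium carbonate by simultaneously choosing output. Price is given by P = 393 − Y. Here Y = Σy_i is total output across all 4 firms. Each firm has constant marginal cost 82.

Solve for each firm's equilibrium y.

A representative firm's profit is π_i = y_i(393 − Y) − 82y_i, with Y = y_i + Σ_{j≠i} y_j.
First-order condition: 311 − 2y_i − Σ_{j≠i} y_j = 0.
With identical firms, set every y_j = y: then 311 − 2y − 3y = 0, i.e. y = 311/5 = 62.2.

62.2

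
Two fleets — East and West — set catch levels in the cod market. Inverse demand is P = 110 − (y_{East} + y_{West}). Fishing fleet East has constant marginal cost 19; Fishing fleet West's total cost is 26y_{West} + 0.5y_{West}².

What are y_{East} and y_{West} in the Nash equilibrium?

37.8, 15.4

Fishing fleet East's profit: π = y_{East}(110 − (y_{East} + y_{West})) − 19y_{East}.
∂π/∂y_{East} = 91 − 2y_{East} − y_{West} = 0, so y_{East} = 45.5 − 0.5y_{West}.
For West: ∂π/∂y_{West} = 84 − 3y_{West} − y_{East} = 0 ⇒ y_{West} = 28 − (1/3)y_{East}.
Substituting the second reaction function into the first: y_{East} = 45.5 − 0.5(28 − (1/3)y_{East}), which gives (5/6)y_{East} = 31.5 ⇒ y_{East} = 37.8.
Then y_{West} = 28 − (1/3)·37.8 = 15.4.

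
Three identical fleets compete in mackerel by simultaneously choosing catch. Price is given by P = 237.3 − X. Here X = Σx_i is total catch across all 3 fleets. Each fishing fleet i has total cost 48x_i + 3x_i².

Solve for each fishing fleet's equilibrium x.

18.93

A representative fishing fleet's profit is π_i = x_i(237.3 − X) − 48x_i − 3x_i², with X = x_i + Σ_{j≠i} x_j.
First-order condition: 189.3 − 8x_i − Σ_{j≠i} x_j = 0.
In a symmetric equilibrium every fishing fleet chooses the same x, so Σ_{j≠i} x_j = 2x. The condition becomes 189.3 − 10x = 0, giving x = 189.3/10 = 18.93.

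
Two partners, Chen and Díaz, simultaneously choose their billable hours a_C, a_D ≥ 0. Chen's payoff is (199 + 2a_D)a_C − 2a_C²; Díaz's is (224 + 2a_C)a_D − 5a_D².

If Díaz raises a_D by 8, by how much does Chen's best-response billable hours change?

4

Expanding Chen's payoff: 199a_C + 2a_Da_C − 2a_C².
∂π/∂a_C = 199 + 2a_D − 4a_C = 0, so a_C = 49.75 + 0.5a_D.
The reaction-function slope is 0.5, so an 8-unit rise in a_D moves a_C by 0.5 × 8 = 4. Chen's best response rises — the actions are strategic complements.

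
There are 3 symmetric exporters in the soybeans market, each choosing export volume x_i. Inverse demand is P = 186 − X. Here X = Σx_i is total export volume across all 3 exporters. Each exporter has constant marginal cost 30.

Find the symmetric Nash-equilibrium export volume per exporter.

39

A representative exporter's profit is π_i = x_i(186 − X) − 30x_i, with X = x_i + Σ_{j≠i} x_j.
First-order condition: 156 − 2x_i − Σ_{j≠i} x_j = 0.
In a symmetric equilibrium every exporter chooses the same x, so Σ_{j≠i} x_j = 2x. The condition becomes 156 − 4x = 0, giving x = 156/4 = 39.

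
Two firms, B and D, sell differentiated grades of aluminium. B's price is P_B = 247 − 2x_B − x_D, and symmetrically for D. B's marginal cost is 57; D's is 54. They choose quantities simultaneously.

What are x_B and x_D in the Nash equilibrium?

Firm B's profit: π = x_B(247 − 2x_B − x_D) − 57x_B.
∂π/∂x_B = 190 − 4x_B − x_D = 0 ⇒ x_B = 47.5 − 0.25x_D.
Similarly x_D = 48.25 − 0.25x_B.
Solving the two reaction functions simultaneously: (1 − (−0.25)(−0.25))x_B = 47.5 − 0.25·48.25, so 0.9375x_B = 35.4375 and x_B = 37.8.
Then x_D = 48.25 − 0.25·37.8 = 38.8.

37.8, 38.8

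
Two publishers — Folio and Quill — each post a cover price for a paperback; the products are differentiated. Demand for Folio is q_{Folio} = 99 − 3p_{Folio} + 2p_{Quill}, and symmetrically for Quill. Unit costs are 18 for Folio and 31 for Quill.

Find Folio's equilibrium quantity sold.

Folio's profit: π = (p_{Folio} − 18)(99 − 3p_{Folio} + 2p_{Quill}).
∂π/∂p_{Folio} = 153 − 6p_{Folio} + 2p_{Quill} = 0 ⇒ p_{Folio} = 25.5 + (1/3)p_{Quill}.
Similarly p_{Quill} = 32 + (1/3)p_{Folio}.
Solving the two reaction functions simultaneously: (1 − (1/3)(1/3))p_{Folio} = 25.5 + (1/3)·32, so (8/9)p_{Folio} = 217/6 and p_{Folio} = 40.6875.
Then p_{Quill} = 32 + (1/3)·40.6875 = 45.5625.
q_{Folio} = 99 − 3·40.6875 + 2·45.5625 = 68.0625.

68.0625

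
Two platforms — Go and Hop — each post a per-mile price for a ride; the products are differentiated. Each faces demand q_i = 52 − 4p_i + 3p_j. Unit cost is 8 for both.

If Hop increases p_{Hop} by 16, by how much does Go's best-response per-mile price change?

Go's profit: π = (p_{Go} − 8)(52 − 4p_{Go} + 3p_{Hop}).
∂π/∂p_{Go} = 84 − 8p_{Go} + 3p_{Hop} = 0 ⇒ p_{Go} = 10.5 + 0.375p_{Hop}.
The reaction-function slope is 0.375, so a 16-unit rise in p_{Hop} moves p_{Go} by 0.375 × 16 = 6. Go's best response rises — the actions are strategic complements.

6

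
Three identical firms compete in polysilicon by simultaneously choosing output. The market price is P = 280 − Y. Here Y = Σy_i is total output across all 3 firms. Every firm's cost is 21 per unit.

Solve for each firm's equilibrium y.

A representative firm's profit is π_i = y_i(280 − Y) − 21y_i, with Y = y_i + Σ_{j≠i} y_j.
First-order condition: 259 − 2y_i − Σ_{j≠i} y_j = 0.
Imposing symmetry (y_j = y for all j) turns Σ_{j≠i} y_j into 2y, so 259 = 4y and y = 64.75.

64.75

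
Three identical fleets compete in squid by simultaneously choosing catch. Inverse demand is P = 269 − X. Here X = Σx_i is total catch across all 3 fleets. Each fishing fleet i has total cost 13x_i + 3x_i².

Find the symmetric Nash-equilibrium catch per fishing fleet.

A representative fishing fleet's profit is π_i = x_i(269 − X) − 13x_i − 3x_i², with X = x_i + Σ_{j≠i} x_j.
First-order condition: 256 − 8x_i − Σ_{j≠i} x_j = 0.
With identical fishing fleets, set every x_j = x: then 256 − 8x − 2x = 0, i.e. x = 256/10 = 25.6.

25.6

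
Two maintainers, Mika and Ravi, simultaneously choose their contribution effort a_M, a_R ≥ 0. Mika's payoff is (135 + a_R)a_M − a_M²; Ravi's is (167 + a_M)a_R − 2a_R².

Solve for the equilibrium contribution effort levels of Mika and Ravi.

101, 67

Expanding Mika's payoff: 135a_M + a_Ra_M − a_M².
∂π/∂a_M = 135 + a_R − 2a_M = 0, so a_M = 67.5 + 0.5a_R.
Likewise for Ravi: a_R = 41.75 + 0.25a_M.
Substituting the second reaction function into the first: a_M = 67.5 + 0.5(41.75 + 0.25a_M), which gives 0.875a_M = 88.375 ⇒ a_M = 101.
Then a_R = 41.75 + 0.25·101 = 67.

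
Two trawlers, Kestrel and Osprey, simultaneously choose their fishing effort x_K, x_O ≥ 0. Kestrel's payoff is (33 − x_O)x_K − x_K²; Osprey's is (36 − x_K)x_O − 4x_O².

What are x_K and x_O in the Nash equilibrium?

Expanding Kestrel's payoff: 33x_K − x_Ox_K − x_K².
∂π/∂x_K = 33 − x_O − 2x_K = 0, so x_K = 16.5 − 0.5x_O.
Likewise for Osprey: x_O = 4.5 − 0.125x_K.
Plugging x_O into Kestrel's best response: x_K = 16.5 − 0.5(4.5 − 0.125x_K) ⇒ 0.9375x_K = 14.25, so x_K = 15.2.
Then x_O = 4.5 − 0.125·15.2 = 2.6.

15.2, 2.6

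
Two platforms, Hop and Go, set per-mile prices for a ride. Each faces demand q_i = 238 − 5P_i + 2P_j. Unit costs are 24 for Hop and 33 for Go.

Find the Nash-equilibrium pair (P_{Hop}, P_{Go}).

45.6875, 49.4375

Hop's profit: π = (P_{Hop} − 24)(238 − 5P_{Hop} + 2P_{Go}).
∂π/∂P_{Hop} = 358 − 10P_{Hop} + 2P_{Go} = 0 ⇒ P_{Hop} = 35.8 + 0.2P_{Go}.
Similarly P_{Go} = 40.3 + 0.2P_{Hop}.
Plugging P_{Go} into Hop's best response: P_{Hop} = 35.8 + 0.2(40.3 + 0.2P_{Hop}) ⇒ 0.96P_{Hop} = 43.86, so P_{Hop} = 45.6875.
Then P_{Go} = 40.3 + 0.2·45.6875 = 49.4375.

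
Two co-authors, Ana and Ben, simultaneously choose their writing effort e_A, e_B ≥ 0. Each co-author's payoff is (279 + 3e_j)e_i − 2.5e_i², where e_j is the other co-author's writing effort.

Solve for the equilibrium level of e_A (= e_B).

139.5

Ana's payoff is (279 + 3e_B)e_A − 2.5e_A².
∂π/∂e_A = 279 + 3e_B − 5e_A = 0, so e_A = 55.8 + 0.6e_B.
Setting e_A = e_B in the reaction function: e_A = 55.8 + 0.6e_A, so e_A = 55.8 / 0.4 = 139.5.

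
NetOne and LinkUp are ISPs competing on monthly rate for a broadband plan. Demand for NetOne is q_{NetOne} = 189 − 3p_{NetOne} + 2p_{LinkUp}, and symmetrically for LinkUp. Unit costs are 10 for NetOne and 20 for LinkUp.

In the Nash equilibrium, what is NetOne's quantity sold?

NetOne's profit: π = (p_{NetOne} − 10)(189 − 3p_{NetOne} + 2p_{LinkUp}).
∂π/∂p_{NetOne} = 219 − 6p_{NetOne} + 2p_{LinkUp} = 0 ⇒ p_{NetOne} = 36.5 + (1/3)p_{LinkUp}.
Similarly p_{LinkUp} = 41.5 + (1/3)p_{NetOne}.
Solving the two reaction functions simultaneously: (1 − (1/3)(1/3))p_{NetOne} = 36.5 + (1/3)·41.5, so (8/9)p_{NetOne} = 151/3 and p_{NetOne} = 56.625.
Then p_{LinkUp} = 41.5 + (1/3)·56.625 = 60.375.
q_{NetOne} = 189 − 3·56.625 + 2·60.375 = 139.875.

139.875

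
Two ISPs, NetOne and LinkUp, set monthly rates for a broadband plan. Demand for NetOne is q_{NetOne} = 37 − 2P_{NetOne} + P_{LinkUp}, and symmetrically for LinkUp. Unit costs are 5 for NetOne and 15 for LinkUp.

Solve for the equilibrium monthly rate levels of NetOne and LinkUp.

17, 21

NetOne's profit: π = (P_{NetOne} − 5)(37 − 2P_{NetOne} + P_{LinkUp}).
∂π/∂P_{NetOne} = 47 − 4P_{NetOne} + P_{LinkUp} = 0 ⇒ P_{NetOne} = 11.75 + 0.25P_{LinkUp}.
Similarly P_{LinkUp} = 16.75 + 0.25P_{NetOne}.
Substituting the second reaction function into the first: P_{NetOne} = 11.75 + 0.25(16.75 + 0.25P_{NetOne}), which gives 0.9375P_{NetOne} = 15.9375 ⇒ P_{NetOne} = 17.
Then P_{LinkUp} = 16.75 + 0.25·17 = 21.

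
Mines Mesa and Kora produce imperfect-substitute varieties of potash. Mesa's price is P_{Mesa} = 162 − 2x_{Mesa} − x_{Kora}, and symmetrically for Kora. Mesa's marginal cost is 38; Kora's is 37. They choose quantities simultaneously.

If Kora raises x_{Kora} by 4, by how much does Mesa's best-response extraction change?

Mine Mesa's profit: π = x_{Mesa}(162 − 2x_{Mesa} − x_{Kora}) − 38x_{Mesa}.
∂π/∂x_{Mesa} = 124 − 4x_{Mesa} − x_{Kora} = 0 ⇒ x_{Mesa} = 31 − 0.25x_{Kora}.
The reaction-function slope is −0.25, so a 4-unit rise in x_{Kora} moves x_{Mesa} by −0.25 × 4 = −1. Mesa's best response falls — the actions are strategic substitutes.

-1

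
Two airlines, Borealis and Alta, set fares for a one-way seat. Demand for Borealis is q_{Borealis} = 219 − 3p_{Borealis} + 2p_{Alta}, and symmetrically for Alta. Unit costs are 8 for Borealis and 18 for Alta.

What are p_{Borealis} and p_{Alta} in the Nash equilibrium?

62.625, 66.375

Borealis's profit: π = (p_{Borealis} − 8)(219 − 3p_{Borealis} + 2p_{Alta}).
∂π/∂p_{Borealis} = 243 − 6p_{Borealis} + 2p_{Alta} = 0 ⇒ p_{Borealis} = 40.5 + (1/3)p_{Alta}.
Similarly p_{Alta} = 45.5 + (1/3)p_{Borealis}.
Plugging p_{Alta} into Borealis's best response: p_{Borealis} = 40.5 + (1/3)(45.5 + (1/3)p_{Borealis}) ⇒ (8/9)p_{Borealis} = 167/3, so p_{Borealis} = 62.625.
Then p_{Alta} = 45.5 + (1/3)·62.625 = 66.375.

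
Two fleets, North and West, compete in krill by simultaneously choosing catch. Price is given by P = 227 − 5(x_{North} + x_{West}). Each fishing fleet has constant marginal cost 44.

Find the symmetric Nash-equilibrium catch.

Fishing fleet North's profit: π = x_{North}(227 − 5(x_{North} + x_{West})) − 44x_{North}.
∂π/∂x_{North} = 183 − 10x_{North} − 5x_{West} = 0, so x_{North} = 18.3 − 0.5x_{West}.
Setting x_{North} = x_{West} in the reaction function: x_{North} = 18.3 − 0.5x_{North}, so x_{North} = 18.3 / 1.5 = 12.2.

12.2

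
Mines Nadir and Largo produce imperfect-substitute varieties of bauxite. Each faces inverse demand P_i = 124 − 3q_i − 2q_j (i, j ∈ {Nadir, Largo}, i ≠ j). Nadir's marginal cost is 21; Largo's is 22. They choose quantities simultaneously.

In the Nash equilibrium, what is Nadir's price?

Mine Nadir's profit: π = q_{Nadir}(124 − 3q_{Nadir} − 2q_{Largo}) − 21q_{Nadir}.
∂π/∂q_{Nadir} = 103 − 6q_{Nadir} − 2q_{Largo} = 0 ⇒ q_{Nadir} = 103/6 − (1/3)q_{Largo}.
Similarly q_{Largo} = 17 − (1/3)q_{Nadir}.
Solving the two reaction functions simultaneously: (1 − (−1/3)(−1/3))q_{Nadir} = 103/6 − (1/3)·17, so (8/9)q_{Nadir} = 11.5 and q_{Nadir} = 12.9375.
Then q_{Largo} = 17 − (1/3)·12.9375 = 12.6875.
P_{Nadir} = 124 − 3·12.9375 − 2·12.6875 = 59.8125.

59.8125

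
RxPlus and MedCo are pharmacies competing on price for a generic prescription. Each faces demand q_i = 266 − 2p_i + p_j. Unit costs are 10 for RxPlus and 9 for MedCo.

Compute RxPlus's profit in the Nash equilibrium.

RxPlus's profit: π = (p_{RxPlus} − 10)(266 − 2p_{RxPlus} + p_{MedCo}).
∂π/∂p_{RxPlus} = 286 − 4p_{RxPlus} + p_{MedCo} = 0 ⇒ p_{RxPlus} = 71.5 + 0.25p_{MedCo}.
Similarly p_{MedCo} = 71 + 0.25p_{RxPlus}.
Plugging p_{MedCo} into RxPlus's best response: p_{RxPlus} = 71.5 + 0.25(71 + 0.25p_{RxPlus}) ⇒ 0.9375p_{RxPlus} = 89.25, so p_{RxPlus} = 95.2.
Then p_{MedCo} = 71 + 0.25·95.2 = 94.8.
q_{RxPlus} = 266 − 2·95.2 + 94.8 = 170.4.
Profit = (95.2 − 10)·170.4 = 14518.08.

14518.08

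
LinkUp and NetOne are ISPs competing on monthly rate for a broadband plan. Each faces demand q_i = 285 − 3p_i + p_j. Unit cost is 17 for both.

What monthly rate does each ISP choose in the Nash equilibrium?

67.2

LinkUp's profit: π = (p_{LinkUp} − 17)(285 − 3p_{LinkUp} + p_{NetOne}).
∂π/∂p_{LinkUp} = 336 − 6p_{LinkUp} + p_{NetOne} = 0 ⇒ p_{LinkUp} = 56 + (1/6)p_{NetOne}.
Setting p_{LinkUp} = p_{NetOne} in the reaction function: p_{LinkUp} = 56 + (1/6)p_{LinkUp}, so p_{LinkUp} = 56 / (5/6) = 67.2.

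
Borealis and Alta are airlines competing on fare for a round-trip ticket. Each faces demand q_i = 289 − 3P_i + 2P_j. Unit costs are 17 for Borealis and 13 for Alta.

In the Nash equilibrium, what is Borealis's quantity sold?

Borealis's profit: π = (P_{Borealis} − 17)(289 − 3P_{Borealis} + 2P_{Alta}).
∂π/∂P_{Borealis} = 340 − 6P_{Borealis} + 2P_{Alta} = 0 ⇒ P_{Borealis} = 170/3 + (1/3)P_{Alta}.
Similarly P_{Alta} = 164/3 + (1/3)P_{Borealis}.
Substituting the second reaction function into the first: P_{Borealis} = 170/3 + (1/3)(164/3 + (1/3)P_{Borealis}), which gives (8/9)P_{Borealis} = 674/9 ⇒ P_{Borealis} = 84.25.
Then P_{Alta} = 164/3 + (1/3)·84.25 = 82.75.
q_{Borealis} = 289 − 3·84.25 + 2·82.75 = 201.75.

201.75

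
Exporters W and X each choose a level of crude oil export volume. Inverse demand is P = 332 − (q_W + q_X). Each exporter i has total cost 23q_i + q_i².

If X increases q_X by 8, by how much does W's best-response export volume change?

-2

Exporter W's profit: π = q_W(332 − (q_W + q_X)) − 23q_W − q_W².
∂π/∂q_W = 309 − 4q_W − q_X = 0, so q_W = 77.25 − 0.25q_X.
The reaction-function slope is −0.25, so an 8-unit rise in q_X moves q_W by −0.25 × 8 = −2. W's best response falls — the actions are strategic substitutes.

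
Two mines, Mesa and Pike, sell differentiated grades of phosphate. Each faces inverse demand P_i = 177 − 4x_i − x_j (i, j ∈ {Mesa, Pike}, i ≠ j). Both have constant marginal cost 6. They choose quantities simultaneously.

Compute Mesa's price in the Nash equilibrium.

Mine Mesa's profit: π = x_{Mesa}(177 − 4x_{Mesa} − x_{Pike}) − 6x_{Mesa}.
∂π/∂x_{Mesa} = 171 − 8x_{Mesa} − x_{Pike} = 0 ⇒ x_{Mesa} = 21.375 − 0.125x_{Pike}.
Setting x_{Mesa} = x_{Pike} in the reaction function: x_{Mesa} = 21.375 − 0.125x_{Mesa}, so x_{Mesa} = 21.375 / 1.125 = 19.
P_{Mesa} = 177 − 4·19 − 19 = 82.

82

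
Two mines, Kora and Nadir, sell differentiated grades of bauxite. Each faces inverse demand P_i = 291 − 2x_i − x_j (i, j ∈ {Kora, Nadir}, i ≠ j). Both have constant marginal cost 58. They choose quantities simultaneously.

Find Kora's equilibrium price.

Mine Kora's profit: π = x_{Kora}(291 − 2x_{Kora} − x_{Nadir}) − 58x_{Kora}.
∂π/∂x_{Kora} = 233 − 4x_{Kora} − x_{Nadir} = 0 ⇒ x_{Kora} = 58.25 − 0.25x_{Nadir}.
Setting x_{Kora} = x_{Nadir} in the reaction function: x_{Kora} = 58.25 − 0.25x_{Kora}, so x_{Kora} = 58.25 / 1.25 = 46.6.
P_{Kora} = 291 − 2·46.6 − 46.6 = 151.2.

151.2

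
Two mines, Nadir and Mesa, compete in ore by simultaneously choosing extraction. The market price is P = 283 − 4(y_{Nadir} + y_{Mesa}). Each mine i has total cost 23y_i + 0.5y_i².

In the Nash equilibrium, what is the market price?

Mine Nadir's profit: π = y_{Nadir}(283 − 4(y_{Nadir} + y_{Mesa})) − 23y_{Nadir} − 0.5y_{Nadir}².
∂π/∂y_{Nadir} = 260 − 9y_{Nadir} − 4y_{Mesa} = 0, so y_{Nadir} = 260/9 − (4/9)y_{Mesa}.
By symmetry y_{Mesa} = y_{Nadir}; substituting into the reaction function, (13/9)y_{Nadir} = 260/9 and y_{Nadir} = 20.
Equilibrium price: P = 283 − 4·40 = 123.

123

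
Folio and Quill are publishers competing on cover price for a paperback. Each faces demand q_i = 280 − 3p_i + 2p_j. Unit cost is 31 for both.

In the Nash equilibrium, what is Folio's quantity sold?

186.75

Folio's profit: π = (p_{Folio} − 31)(280 − 3p_{Folio} + 2p_{Quill}).
∂π/∂p_{Folio} = 373 − 6p_{Folio} + 2p_{Quill} = 0 ⇒ p_{Folio} = 373/6 + (1/3)p_{Quill}.
The game is symmetric, so in equilibrium p_{Quill} = p_{Folio}: the reaction function gives (2/3)p_{Folio} = 373/6, hence p_{Folio} = 93.25.
q_{Folio} = 280 − 3·93.25 + 2·93.25 = 186.75.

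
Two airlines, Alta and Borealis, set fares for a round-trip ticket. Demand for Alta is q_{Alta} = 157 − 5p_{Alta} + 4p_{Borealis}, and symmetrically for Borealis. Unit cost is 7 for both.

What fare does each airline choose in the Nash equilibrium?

32

Alta's profit: π = (p_{Alta} − 7)(157 − 5p_{Alta} + 4p_{Borealis}).
∂π/∂p_{Alta} = 192 − 10p_{Alta} + 4p_{Borealis} = 0 ⇒ p_{Alta} = 19.2 + 0.4p_{Borealis}.
Setting p_{Alta} = p_{Borealis} in the reaction function: p_{Alta} = 19.2 + 0.4p_{Alta}, so p_{Alta} = 19.2 / 0.6 = 32.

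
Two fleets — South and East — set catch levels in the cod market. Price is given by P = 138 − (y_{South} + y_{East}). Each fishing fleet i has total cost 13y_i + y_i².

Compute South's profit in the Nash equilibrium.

1250

Fishing fleet South's profit: π = y_{South}(138 − (y_{South} + y_{East})) − 13y_{South} − y_{South}².
∂π/∂y_{South} = 125 − 4y_{South} − y_{East} = 0, so y_{South} = 31.25 − 0.25y_{East}.
Setting y_{South} = y_{East} in the reaction function: y_{South} = 31.25 − 0.25y_{South}, so y_{South} = 31.25 / 1.25 = 25.
Price P = 138 − 50 = 88.
South's profit: (88 − 13)·25 − (25)² = 1250.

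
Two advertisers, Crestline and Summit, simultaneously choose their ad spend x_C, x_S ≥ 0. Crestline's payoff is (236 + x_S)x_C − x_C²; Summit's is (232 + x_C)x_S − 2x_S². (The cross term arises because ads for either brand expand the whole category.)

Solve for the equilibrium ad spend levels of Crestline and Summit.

168, 100

Expanding Crestline's payoff: 236x_C + x_Sx_C − x_C².
∂π/∂x_C = 236 + x_S − 2x_C = 0, so x_C = 118 + 0.5x_S.
Likewise for Summit: x_S = 58 + 0.25x_C.
Substituting the second reaction function into the first: x_C = 118 + 0.5(58 + 0.25x_C), which gives 0.875x_C = 147 ⇒ x_C = 168.
Then x_S = 58 + 0.25·168 = 100.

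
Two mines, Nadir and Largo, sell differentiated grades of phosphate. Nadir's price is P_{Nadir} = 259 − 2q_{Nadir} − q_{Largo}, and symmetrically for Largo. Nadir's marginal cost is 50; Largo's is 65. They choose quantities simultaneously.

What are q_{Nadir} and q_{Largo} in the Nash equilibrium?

42.8, 37.8

Mine Nadir's profit: π = q_{Nadir}(259 − 2q_{Nadir} − q_{Largo}) − 50q_{Nadir}.
∂π/∂q_{Nadir} = 209 − 4q_{Nadir} − q_{Largo} = 0 ⇒ q_{Nadir} = 52.25 − 0.25q_{Largo}.
Similarly q_{Largo} = 48.5 − 0.25q_{Nadir}.
Substituting the second reaction function into the first: q_{Nadir} = 52.25 − 0.25(48.5 − 0.25q_{Nadir}), which gives 0.9375q_{Nadir} = 40.125 ⇒ q_{Nadir} = 42.8.
Then q_{Largo} = 48.5 − 0.25·42.8 = 37.8.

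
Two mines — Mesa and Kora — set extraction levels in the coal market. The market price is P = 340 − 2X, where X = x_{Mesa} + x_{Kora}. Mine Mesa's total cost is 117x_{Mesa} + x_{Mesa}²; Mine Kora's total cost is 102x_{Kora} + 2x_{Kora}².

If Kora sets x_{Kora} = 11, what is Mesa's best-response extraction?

Mine Mesa's profit: π = x_{Mesa}(340 − 2(x_{Mesa} + x_{Kora})) − 117x_{Mesa} − x_{Mesa}².
∂π/∂x_{Mesa} = 223 − 6x_{Mesa} − 2x_{Kora} = 0, so x_{Mesa} = 223/6 − (1/3)x_{Kora}.
At x_{Kora} = 11: x_{Mesa} = 223/6 − (1/3)·11 = 33.5.

33.5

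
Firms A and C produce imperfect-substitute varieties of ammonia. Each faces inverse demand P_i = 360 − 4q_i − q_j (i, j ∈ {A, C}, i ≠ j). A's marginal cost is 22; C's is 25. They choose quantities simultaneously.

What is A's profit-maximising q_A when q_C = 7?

41.375

Firm A's profit: π = q_A(360 − 4q_A − q_C) − 22q_A.
∂π/∂q_A = 338 − 8q_A − q_C = 0 ⇒ q_A = 42.25 − 0.125q_C.
At q_C = 7: q_A = 42.25 − 0.125·7 = 41.375.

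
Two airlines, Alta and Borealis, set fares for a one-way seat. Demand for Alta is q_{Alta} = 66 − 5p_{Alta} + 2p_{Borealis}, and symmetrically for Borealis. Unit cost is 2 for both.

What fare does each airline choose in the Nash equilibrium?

9.5

Alta's profit: π = (p_{Alta} − 2)(66 − 5p_{Alta} + 2p_{Borealis}).
∂π/∂p_{Alta} = 76 − 10p_{Alta} + 2p_{Borealis} = 0 ⇒ p_{Alta} = 7.6 + 0.2p_{Borealis}.
The game is symmetric, so in equilibrium p_{Borealis} = p_{Alta}: the reaction function gives 0.8p_{Alta} = 7.6, hence p_{Alta} = 9.5.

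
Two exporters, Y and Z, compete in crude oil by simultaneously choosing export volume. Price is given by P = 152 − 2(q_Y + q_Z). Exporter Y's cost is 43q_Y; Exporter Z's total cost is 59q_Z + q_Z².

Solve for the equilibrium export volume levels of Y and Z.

23.4, 7.7

Exporter Y's profit: π = q_Y(152 − 2(q_Y + q_Z)) − 43q_Y.
∂π/∂q_Y = 109 − 4q_Y − 2q_Z = 0, so q_Y = 27.25 − 0.5q_Z.
For Z: ∂π/∂q_Z = 93 − 6q_Z − 2q_Y = 0 ⇒ q_Z = 15.5 − (1/3)q_Y.
Solving the two reaction functions simultaneously: (1 − (−0.5)(−1/3))q_Y = 27.25 − 0.5·15.5, so (5/6)q_Y = 19.5 and q_Y = 23.4.
Then q_Z = 15.5 − (1/3)·23.4 = 7.7.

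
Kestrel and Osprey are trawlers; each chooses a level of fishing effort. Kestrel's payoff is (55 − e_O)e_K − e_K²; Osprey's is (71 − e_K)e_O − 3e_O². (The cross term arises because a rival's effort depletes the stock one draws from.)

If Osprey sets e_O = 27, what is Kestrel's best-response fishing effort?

Expanding Kestrel's payoff: 55e_K − e_Oe_K − e_K².
∂π/∂e_K = 55 − e_O − 2e_K = 0, so e_K = 27.5 − 0.5e_O.
At e_O = 27: e_K = 27.5 − 0.5·27 = 14.

14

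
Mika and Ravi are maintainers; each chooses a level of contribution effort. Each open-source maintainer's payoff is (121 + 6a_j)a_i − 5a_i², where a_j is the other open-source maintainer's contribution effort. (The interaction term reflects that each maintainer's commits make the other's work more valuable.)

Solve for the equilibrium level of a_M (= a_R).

Mika's payoff is (121 + 6a_R)a_M − 5a_M².
∂π/∂a_M = 121 + 6a_R − 10a_M = 0, so a_M = 12.1 + 0.6a_R.
The game is symmetric, so in equilibrium a_R = a_M: the reaction function gives 0.4a_M = 12.1, hence a_M = 30.25.

30.25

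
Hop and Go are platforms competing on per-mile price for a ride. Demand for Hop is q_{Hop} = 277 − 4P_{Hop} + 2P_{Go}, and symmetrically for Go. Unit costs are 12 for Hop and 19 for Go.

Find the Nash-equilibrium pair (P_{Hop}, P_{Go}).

55.1, 57.9

Hop's profit: π = (P_{Hop} − 12)(277 − 4P_{Hop} + 2P_{Go}).
∂π/∂P_{Hop} = 325 − 8P_{Hop} + 2P_{Go} = 0 ⇒ P_{Hop} = 40.625 + 0.25P_{Go}.
Similarly P_{Go} = 44.125 + 0.25P_{Hop}.
Substituting the second reaction function into the first: P_{Hop} = 40.625 + 0.25(44.125 + 0.25P_{Hop}), which gives 0.9375P_{Hop} = 1653/32 ⇒ P_{Hop} = 55.1.
Then P_{Go} = 44.125 + 0.25·55.1 = 57.9.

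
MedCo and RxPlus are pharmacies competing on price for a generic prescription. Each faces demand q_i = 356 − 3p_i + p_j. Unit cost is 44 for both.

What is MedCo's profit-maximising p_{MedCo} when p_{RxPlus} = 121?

101.5

MedCo's profit: π = (p_{MedCo} − 44)(356 − 3p_{MedCo} + p_{RxPlus}).
∂π/∂p_{MedCo} = 488 − 6p_{MedCo} + p_{RxPlus} = 0 ⇒ p_{MedCo} = 244/3 + (1/6)p_{RxPlus}.
At p_{RxPlus} = 121: p_{MedCo} = 244/3 + (1/6)·121 = 101.5.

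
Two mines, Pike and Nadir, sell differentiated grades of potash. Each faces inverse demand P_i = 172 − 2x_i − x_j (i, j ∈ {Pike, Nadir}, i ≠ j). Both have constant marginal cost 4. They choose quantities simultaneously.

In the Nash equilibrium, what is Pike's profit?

2257.92

Mine Pike's profit: π = x_{Pike}(172 − 2x_{Pike} − x_{Nadir}) − 4x_{Pike}.
∂π/∂x_{Pike} = 168 − 4x_{Pike} − x_{Nadir} = 0 ⇒ x_{Pike} = 42 − 0.25x_{Nadir}.
The game is symmetric, so in equilibrium x_{Nadir} = x_{Pike}: the reaction function gives 1.25x_{Pike} = 42, hence x_{Pike} = 33.6.
P_{Pike} = 172 − 2·33.6 − 33.6 = 71.2.
Profit = (71.2 − 4)·33.6 = 2257.92.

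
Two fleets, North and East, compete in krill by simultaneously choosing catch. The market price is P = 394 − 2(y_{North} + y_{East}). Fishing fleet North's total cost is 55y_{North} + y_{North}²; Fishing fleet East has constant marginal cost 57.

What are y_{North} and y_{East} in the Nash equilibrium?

Fishing fleet North's profit: π = y_{North}(394 − 2(y_{North} + y_{East})) − 55y_{North} − y_{North}².
∂π/∂y_{North} = 339 − 6y_{North} − 2y_{East} = 0, so y_{North} = 56.5 − (1/3)y_{East}.
For East: ∂π/∂y_{East} = 337 − 4y_{East} − 2y_{North} = 0 ⇒ y_{East} = 84.25 − 0.5y_{North}.
Substituting the second reaction function into the first: y_{North} = 56.5 − (1/3)(84.25 − 0.5y_{North}), which gives (5/6)y_{North} = 341/12 ⇒ y_{North} = 34.1.
Then y_{East} = 84.25 − 0.5·34.1 = 67.2.

34.1, 67.2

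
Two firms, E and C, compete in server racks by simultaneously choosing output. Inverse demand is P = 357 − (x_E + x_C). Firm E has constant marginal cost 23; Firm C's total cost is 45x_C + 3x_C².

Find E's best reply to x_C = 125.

Firm E's profit: π = x_E(357 − (x_E + x_C)) − 23x_E.
∂π/∂x_E = 334 − 2x_E − x_C = 0, so x_E = 167 − 0.5x_C.
At x_C = 125: x_E = 167 − 0.5·125 = 104.5.

104.5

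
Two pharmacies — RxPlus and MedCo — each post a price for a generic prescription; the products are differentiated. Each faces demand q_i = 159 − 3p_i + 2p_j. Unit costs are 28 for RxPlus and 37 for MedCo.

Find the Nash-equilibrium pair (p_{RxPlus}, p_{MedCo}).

62.4375, 65.8125

RxPlus's profit: π = (p_{RxPlus} − 28)(159 − 3p_{RxPlus} + 2p_{MedCo}).
∂π/∂p_{RxPlus} = 243 − 6p_{RxPlus} + 2p_{MedCo} = 0 ⇒ p_{RxPlus} = 40.5 + (1/3)p_{MedCo}.
Similarly p_{MedCo} = 45 + (1/3)p_{RxPlus}.
Substituting the second reaction function into the first: p_{RxPlus} = 40.5 + (1/3)(45 + (1/3)p_{RxPlus}), which gives (8/9)p_{RxPlus} = 55.5 ⇒ p_{RxPlus} = 62.4375.
Then p_{MedCo} = 45 + (1/3)·62.4375 = 65.8125.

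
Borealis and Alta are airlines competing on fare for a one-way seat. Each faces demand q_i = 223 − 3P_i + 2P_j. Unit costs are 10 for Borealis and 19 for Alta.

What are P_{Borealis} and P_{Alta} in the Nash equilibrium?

Borealis's profit: π = (P_{Borealis} − 10)(223 − 3P_{Borealis} + 2P_{Alta}).
∂π/∂P_{Borealis} = 253 − 6P_{Borealis} + 2P_{Alta} = 0 ⇒ P_{Borealis} = 253/6 + (1/3)P_{Alta}.
Similarly P_{Alta} = 140/3 + (1/3)P_{Borealis}.
Solving the two reaction functions simultaneously: (1 − (1/3)(1/3))P_{Borealis} = 253/6 + (1/3)·(140/3), so (8/9)P_{Borealis} = 1039/18 and P_{Borealis} = 64.9375.
Then P_{Alta} = 140/3 + (1/3)·64.9375 = 68.3125.

64.9375, 68.3125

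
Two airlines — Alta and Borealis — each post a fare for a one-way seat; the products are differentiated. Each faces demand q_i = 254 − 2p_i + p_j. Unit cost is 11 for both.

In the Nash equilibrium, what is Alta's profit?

Alta's profit: π = (p_{Alta} − 11)(254 − 2p_{Alta} + p_{Borealis}).
∂π/∂p_{Alta} = 276 − 4p_{Alta} + p_{Borealis} = 0 ⇒ p_{Alta} = 69 + 0.25p_{Borealis}.
Setting p_{Alta} = p_{Borealis} in the reaction function: p_{Alta} = 69 + 0.25p_{Alta}, so p_{Alta} = 69 / 0.75 = 92.
q_{Alta} = 254 − 2·92 + 92 = 162.
Profit = (92 − 11)·162 = 13122.

13122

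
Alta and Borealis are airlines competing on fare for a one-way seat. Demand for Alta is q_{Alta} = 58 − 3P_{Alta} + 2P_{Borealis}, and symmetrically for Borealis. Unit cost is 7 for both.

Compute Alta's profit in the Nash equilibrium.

Alta's profit: π = (P_{Alta} − 7)(58 − 3P_{Alta} + 2P_{Borealis}).
∂π/∂P_{Alta} = 79 − 6P_{Alta} + 2P_{Borealis} = 0 ⇒ P_{Alta} = 79/6 + (1/3)P_{Borealis}.
Setting P_{Alta} = P_{Borealis} in the reaction function: P_{Alta} = 79/6 + (1/3)P_{Alta}, so P_{Alta} = (79/6) / (2/3) = 19.75.
q_{Alta} = 58 − 3·19.75 + 2·19.75 = 38.25.
Profit = (19.75 − 7)·38.25 = 487.6875.

487.6875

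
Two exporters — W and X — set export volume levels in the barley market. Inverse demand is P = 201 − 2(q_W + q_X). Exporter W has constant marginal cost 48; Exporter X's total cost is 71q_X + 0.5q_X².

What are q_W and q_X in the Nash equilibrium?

Exporter W's profit: π = q_W(201 − 2(q_W + q_X)) − 48q_W.
∂π/∂q_W = 153 − 4q_W − 2q_X = 0, so q_W = 38.25 − 0.5q_X.
For X: ∂π/∂q_X = 130 − 5q_X − 2q_W = 0 ⇒ q_X = 26 − 0.4q_W.
Solving the two reaction functions simultaneously: (1 − (−0.5)(−0.4))q_W = 38.25 − 0.5·26, so 0.8q_W = 25.25 and q_W = 31.5625.
Then q_X = 26 − 0.4·31.5625 = 13.375.

31.5625, 13.375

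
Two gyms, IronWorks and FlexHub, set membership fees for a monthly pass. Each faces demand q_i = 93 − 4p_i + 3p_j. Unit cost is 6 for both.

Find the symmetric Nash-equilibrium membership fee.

23.4

IronWorks's profit: π = (p_{IronWorks} − 6)(93 − 4p_{IronWorks} + 3p_{FlexHub}).
∂π/∂p_{IronWorks} = 117 − 8p_{IronWorks} + 3p_{FlexHub} = 0 ⇒ p_{IronWorks} = 14.625 + 0.375p_{FlexHub}.
The game is symmetric, so in equilibrium p_{FlexHub} = p_{IronWorks}: the reaction function gives 0.625p_{IronWorks} = 14.625, hence p_{IronWorks} = 23.4.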